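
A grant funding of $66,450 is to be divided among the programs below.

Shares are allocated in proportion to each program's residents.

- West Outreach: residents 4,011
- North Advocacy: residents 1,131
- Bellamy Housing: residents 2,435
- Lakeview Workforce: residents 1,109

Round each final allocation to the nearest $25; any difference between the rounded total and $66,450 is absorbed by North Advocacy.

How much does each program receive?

West Outreach: $30,675 | North Advocacy: $8,675 | Bellamy Housing: $18,625 | Lakeview Workforce: $8,475

Total residents = 8,686.
Unrounded shares: West Outreach 4,011/8,686 × $66,450 = 30,685.12; North Advocacy 1,131/8,686 × $66,450 = 8,652.42; Bellamy Housing 2,435/8,686 × $66,450 = 18,628.34; Lakeview Workforce 1,109/8,686 × $66,450 = 8,484.12.
Rounded to nearest $25: West Outreach $30,675; North Advocacy $8,650; Bellamy Housing $18,625; Lakeview Workforce $8,475. Sum = $66,425.
Difference $66,450 − $66,425 = +$25 applied to North Advocacy: North Advocacy becomes $8,675.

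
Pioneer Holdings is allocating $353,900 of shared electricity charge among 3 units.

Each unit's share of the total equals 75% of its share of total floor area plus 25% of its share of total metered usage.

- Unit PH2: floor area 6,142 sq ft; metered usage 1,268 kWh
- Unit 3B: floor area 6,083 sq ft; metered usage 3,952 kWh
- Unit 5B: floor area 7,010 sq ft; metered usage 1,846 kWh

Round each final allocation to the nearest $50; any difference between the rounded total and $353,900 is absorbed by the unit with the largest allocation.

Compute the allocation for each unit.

Floor area total 19,235; metered usage total 7,066.
Combined weights (75% floor area + 25% metered usage): Unit PH2 0.2843; Unit 3B 0.3770; Unit 5B 0.3386.
Raw shares: Unit PH2 100,630.77; Unit 3B 133,423.60; Unit 5B 119,845.63.
After rounding ($50): Unit PH2 $100,650; Unit 3B $133,400; Unit 5B $119,850. Sum = $353,900.
Sum already equals the total — no adjustment.

Unit PH2: $100,650; Unit 3B: $133,400; Unit 5B: $119,850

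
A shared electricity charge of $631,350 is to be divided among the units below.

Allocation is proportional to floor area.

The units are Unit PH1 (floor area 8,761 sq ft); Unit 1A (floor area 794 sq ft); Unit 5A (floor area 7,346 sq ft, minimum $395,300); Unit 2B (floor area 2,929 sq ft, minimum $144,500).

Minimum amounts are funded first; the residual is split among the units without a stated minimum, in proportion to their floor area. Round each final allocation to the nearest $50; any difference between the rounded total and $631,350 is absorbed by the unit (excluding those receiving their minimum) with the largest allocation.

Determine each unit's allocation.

Unit PH1: $83,950 · Unit 1A: $7,600 · Unit 5A: $395,300 · Unit 2B: $144,500

Guaranteed amounts: Unit 5A $395,300; Unit 2B $144,500. Balance $91,550.
Balance split over remaining floor area 9,555: Unit PH1 83,942.39 → $83,950; Unit 1A 7,607.61 → $7,600.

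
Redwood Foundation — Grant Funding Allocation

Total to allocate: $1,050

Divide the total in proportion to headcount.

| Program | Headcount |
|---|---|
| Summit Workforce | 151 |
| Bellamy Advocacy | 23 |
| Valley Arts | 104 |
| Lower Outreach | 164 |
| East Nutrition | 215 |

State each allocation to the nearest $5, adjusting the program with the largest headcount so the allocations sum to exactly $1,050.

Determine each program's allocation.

Summit Workforce: $240 · Bellamy Advocacy: $35 · Valley Arts: $165 · Lower Outreach: $260 · East Nutrition: $350

Headcount total: 657.
Pro-rata amounts: Summit Workforce 151/657 × $1,050 = 241.32; Bellamy Advocacy 23/657 × $1,050 = 36.76; Valley Arts 104/657 × $1,050 = 166.21; Lower Outreach 164/657 × $1,050 = 262.10; East Nutrition 215/657 × $1,050 = 343.61.
At nearest $5: Summit Workforce $240; Bellamy Advocacy $35; Valley Arts $165; Lower Outreach $260; East Nutrition $345. Sum = $1,045.
Difference $1,050 − $1,045 = +$5 applied to largest headcount (East Nutrition): East Nutrition becomes $350.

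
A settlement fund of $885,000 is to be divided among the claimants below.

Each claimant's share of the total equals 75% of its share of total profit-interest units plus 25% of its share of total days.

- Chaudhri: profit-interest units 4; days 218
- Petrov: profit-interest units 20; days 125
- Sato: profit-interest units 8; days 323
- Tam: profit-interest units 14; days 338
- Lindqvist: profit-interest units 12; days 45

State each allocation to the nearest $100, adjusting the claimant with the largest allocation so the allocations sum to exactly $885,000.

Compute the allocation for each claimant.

Chaudhri: $91,800 · Petrov: $255,200 · Sato: $159,700 · Tam: $231,500 · Lindqvist: $146,800

Totals — profit-interest units 58, days 1,049.
Blended shares (75% profit-interest units + 25% days): Chaudhri 0.1037; Petrov 0.2884; Sato 0.1804; Tam 0.2616; Lindqvist 0.1659.
Unrounded shares: Chaudhri 91,755.37; Petrov 255,243.71; Sato 159,677.32; Tam 231,504.84; Lindqvist 146,818.77.
At nearest $100: Chaudhri $91,800; Petrov $255,200; Sato $159,700; Tam $231,500; Lindqvist $146,800. Sum = $885,000.
Rounded total matches; no reconciliation needed.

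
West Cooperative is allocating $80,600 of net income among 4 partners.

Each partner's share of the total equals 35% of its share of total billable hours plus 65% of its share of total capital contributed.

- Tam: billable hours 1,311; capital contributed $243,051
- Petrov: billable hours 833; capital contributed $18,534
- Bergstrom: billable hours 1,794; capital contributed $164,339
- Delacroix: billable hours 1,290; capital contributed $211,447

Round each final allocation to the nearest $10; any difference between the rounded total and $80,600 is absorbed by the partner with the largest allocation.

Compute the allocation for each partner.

Billable hours total 5,228; capital contributed total 637,371.
Combined weights (35% billable hours + 65% capital contributed): Tam 0.3356; Petrov 0.0747; Bergstrom 0.2877; Delacroix 0.3020.
Raw shares: Tam 27,052.15; Petrov 6,018.26; Bergstrom 23,188.50; Delacroix 24,341.08.
After rounding ($10): Tam $27,050; Petrov $6,020; Bergstrom $23,190; Delacroix $24,340. Sum = $80,600.
Rounded total matches; no reconciliation needed.

Tam: $27,050 | Petrov: $6,020 | Bergstrom: $23,190 | Delacroix: $24,340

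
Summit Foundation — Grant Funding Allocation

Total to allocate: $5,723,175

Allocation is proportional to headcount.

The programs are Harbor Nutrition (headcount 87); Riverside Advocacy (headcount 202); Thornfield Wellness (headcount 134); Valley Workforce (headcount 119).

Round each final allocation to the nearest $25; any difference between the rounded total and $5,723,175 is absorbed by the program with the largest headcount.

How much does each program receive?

Harbor Nutrition: $918,675 · Riverside Advocacy: $2,132,975 · Thornfield Wellness: $1,414,950 · Valley Workforce: $1,256,575

Total headcount = 542.
Pro-rata amounts: Harbor Nutrition 87/542 × $5,723,175 = 918,664.62; Riverside Advocacy 202/542 × $5,723,175 = 2,132,991.42; Thornfield Wellness 134/542 × $5,723,175 = 1,414,954.70; Valley Workforce 119/542 × $5,723,175 = 1,256,564.25.
Rounded to nearest $25: Harbor Nutrition $918,675; Riverside Advocacy $2,133,000; Thornfield Wellness $1,414,950; Valley Workforce $1,256,575. Sum = $5,723,200.
Difference $5,723,175 − $5,723,200 = −$25 applied to largest headcount (Riverside Advocacy): Riverside Advocacy becomes $2,132,975.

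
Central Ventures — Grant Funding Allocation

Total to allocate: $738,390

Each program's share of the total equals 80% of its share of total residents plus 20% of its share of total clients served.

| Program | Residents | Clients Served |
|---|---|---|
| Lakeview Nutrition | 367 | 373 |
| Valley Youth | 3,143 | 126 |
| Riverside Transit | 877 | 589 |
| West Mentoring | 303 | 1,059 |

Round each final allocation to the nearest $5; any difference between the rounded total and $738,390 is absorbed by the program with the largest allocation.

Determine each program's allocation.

Totals — residents 4,690, clients served 2,147.
Combined weights (80% residents + 20% clients served): Lakeview Nutrition 0.0973; Valley Youth 0.5479; Riverside Transit 0.2045; West Mentoring 0.1503.
Unrounded shares: Lakeview Nutrition 71,880.37; Valley Youth 404,531.92; Riverside Transit 150,972.80; West Mentoring 111,004.91.
After rounding ($5): Lakeview Nutrition $71,880; Valley Youth $404,530; Riverside Transit $150,975; West Mentoring $111,005. Sum = $738,390.
Sum already equals the total — no adjustment.

Lakeview Nutrition: $71,880; Valley Youth: $404,530; Riverside Transit: $150,975; West Mentoring: $111,005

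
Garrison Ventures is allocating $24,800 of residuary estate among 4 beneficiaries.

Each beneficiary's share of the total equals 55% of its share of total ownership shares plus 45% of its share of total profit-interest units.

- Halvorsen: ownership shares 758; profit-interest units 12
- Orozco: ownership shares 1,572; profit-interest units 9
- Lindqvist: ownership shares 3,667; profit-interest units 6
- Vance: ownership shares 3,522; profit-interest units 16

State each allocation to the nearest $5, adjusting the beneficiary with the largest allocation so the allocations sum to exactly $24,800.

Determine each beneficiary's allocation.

Halvorsen: $4,200 | Orozco: $4,590 | Lindqvist: $6,810 | Vance: $9,200

Ownership shares total 9,519; profit-interest units total 43.
Combined weights (55% ownership shares + 45% profit-interest units): Halvorsen 0.1694; Orozco 0.1850; Lindqvist 0.2747; Vance 0.3709.
Unrounded shares: Halvorsen 4,200.57; Orozco 4,588.37; Lindqvist 6,811.74; Vance 9,199.32.
At nearest $5: Halvorsen $4,200; Orozco $4,590; Lindqvist $6,810; Vance $9,200. Sum = $24,800.
Rounded total matches; no reconciliation needed.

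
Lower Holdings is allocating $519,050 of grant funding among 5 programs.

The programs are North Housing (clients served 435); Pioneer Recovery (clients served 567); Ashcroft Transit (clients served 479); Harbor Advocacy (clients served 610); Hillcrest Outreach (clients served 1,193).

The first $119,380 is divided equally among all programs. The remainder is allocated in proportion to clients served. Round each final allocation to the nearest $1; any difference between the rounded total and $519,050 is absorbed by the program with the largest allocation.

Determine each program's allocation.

Equal tier: $119,380 ÷ 5 = $23,876 apiece.
Remainder $399,670 by clients served (total 3,284): North Housing 52,940.45 → $52,940; Pioneer Recovery 69,005.14 → $69,005; Ashcroft Transit 58,295.35 → $58,295; Harbor Advocacy 74,238.34 → $74,238; Hillcrest Outreach 145,190.72 → $145,191.
Rounding difference +$1 on remainder applied to Hillcrest Outreach.
Totals: North Housing $23,876 + $52,940 = $76,816; Pioneer Recovery $23,876 + $69,005 = $92,881; Ashcroft Transit $23,876 + $58,295 = $82,171; Harbor Advocacy $23,876 + $74,238 = $98,114; Hillcrest Outreach $23,876 + $145,192 = $169,068.

North Housing: $76,816 · Pioneer Recovery: $92,881 · Ashcroft Transit: $82,171 · Harbor Advocacy: $98,114 · Hillcrest Outreach: $169,068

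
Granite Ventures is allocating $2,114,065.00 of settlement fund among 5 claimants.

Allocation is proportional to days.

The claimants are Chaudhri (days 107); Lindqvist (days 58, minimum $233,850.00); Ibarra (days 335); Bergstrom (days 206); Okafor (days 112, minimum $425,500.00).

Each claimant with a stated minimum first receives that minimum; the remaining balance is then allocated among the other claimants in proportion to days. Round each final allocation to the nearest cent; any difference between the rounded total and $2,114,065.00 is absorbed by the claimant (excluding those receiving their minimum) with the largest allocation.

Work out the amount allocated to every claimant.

Chaudhri: $240,207.57 · Lindqvist: $233,850.00 · Ibarra: $752,051.74 · Bergstrom: $462,455.69 · Okafor: $425,500.00

Minimums first: Lindqvist $233,850.00; Okafor $425,500.00. Remaining pool $1,454,715.00.
Remaining pool split over remaining days 648: Chaudhri 240,207.5694 → $240,207.57; Ibarra 752,051.7361 → $752,051.74; Bergstrom 462,455.6944 → $462,455.69.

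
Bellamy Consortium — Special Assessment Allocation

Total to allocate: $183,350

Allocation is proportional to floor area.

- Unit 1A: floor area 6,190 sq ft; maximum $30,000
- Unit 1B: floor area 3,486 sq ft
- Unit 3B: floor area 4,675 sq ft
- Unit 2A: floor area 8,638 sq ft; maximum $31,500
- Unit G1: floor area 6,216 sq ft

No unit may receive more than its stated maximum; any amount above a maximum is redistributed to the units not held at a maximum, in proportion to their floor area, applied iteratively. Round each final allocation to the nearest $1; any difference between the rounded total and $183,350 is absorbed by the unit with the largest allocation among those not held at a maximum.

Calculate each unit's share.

Combined floor area = 29,205.
Unconstrained shares: Unit 1A 38,861.03; Unit 1B 21,885.23; Unit 3B 29,349.81; Unit 2A 54,229.66; Unit G1 39,024.26.
Held at cap: Unit 1A ($30,000), Unit 2A ($31,500); residual $121,850 reallocated over remaining floor area 14,377.
Remaining shares: Unit 1B 29,545.04 → $29,545; Unit 3B 39,622.23 → $39,622; Unit G1 52,682.73 → $52,683.

Unit 1A: $30,000; Unit 1B: $29,545; Unit 3B: $39,622; Unit 2A: $31,500; Unit G1: $52,683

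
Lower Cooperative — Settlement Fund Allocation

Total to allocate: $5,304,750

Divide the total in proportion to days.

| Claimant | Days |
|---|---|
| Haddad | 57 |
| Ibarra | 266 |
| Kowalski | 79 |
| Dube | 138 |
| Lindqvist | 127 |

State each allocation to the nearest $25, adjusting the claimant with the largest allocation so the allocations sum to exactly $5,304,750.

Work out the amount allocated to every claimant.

Haddad: $453,325 | Ibarra: $2,115,550 | Kowalski: $628,300 | Dube: $1,097,525 | Lindqvist: $1,010,050

Total days = 667.
Raw shares: Haddad 57/667 × $5,304,750 = 453,329.46; Ibarra 266/667 × $5,304,750 = 2,115,537.48; Kowalski 79/667 × $5,304,750 = 628,298.73; Dube 138/667 × $5,304,750 = 1,097,534.48; Lindqvist 127/667 × $5,304,750 = 1,010,049.85.
Rounded to nearest $25: Haddad $453,325; Ibarra $2,115,525; Kowalski $628,300; Dube $1,097,525; Lindqvist $1,010,050. Sum = $5,304,725.
Difference $5,304,750 − $5,304,725 = +$25 applied to largest allocation (Ibarra): Ibarra becomes $2,115,550.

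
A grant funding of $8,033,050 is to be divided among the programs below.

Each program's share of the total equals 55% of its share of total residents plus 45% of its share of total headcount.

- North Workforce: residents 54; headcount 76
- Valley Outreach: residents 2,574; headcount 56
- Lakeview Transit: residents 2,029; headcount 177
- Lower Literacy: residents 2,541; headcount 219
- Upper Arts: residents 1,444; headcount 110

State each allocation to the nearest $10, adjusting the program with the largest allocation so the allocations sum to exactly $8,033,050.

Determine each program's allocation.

North Workforce: $458,220; Valley Outreach: $1,633,240; Lakeview Transit: $2,040,190; Lower Literacy: $2,539,910; Upper Arts: $1,361,490

Totals — residents 8,642, headcount 638.
Composite weights (55% residents + 45% headcount): North Workforce 0.0570; Valley Outreach 0.2033; Lakeview Transit 0.2540; Lower Literacy 0.3162; Upper Arts 0.1695.
Pro-rata amounts: North Workforce 458,218.99; Valley Outreach 1,633,236.98; Lakeview Transit 2,040,187.84; Lower Literacy 2,539,914.83; Upper Arts 1,361,491.36.
At nearest $10: North Workforce $458,220; Valley Outreach $1,633,240; Lakeview Transit $2,040,190; Lower Literacy $2,539,910; Upper Arts $1,361,490. Sum = $8,033,050.
Sum already equals the total — no adjustment.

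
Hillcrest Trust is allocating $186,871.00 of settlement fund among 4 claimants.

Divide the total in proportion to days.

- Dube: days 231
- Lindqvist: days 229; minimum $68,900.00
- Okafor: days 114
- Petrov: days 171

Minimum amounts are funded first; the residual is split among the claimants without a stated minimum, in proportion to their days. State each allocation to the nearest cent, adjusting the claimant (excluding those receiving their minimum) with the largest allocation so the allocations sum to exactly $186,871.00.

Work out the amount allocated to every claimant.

Minimums first: Lindqvist $68,900.00. Balance $117,971.00.
Balance split over remaining days 516: Dube 52,812.5988 → $52,812.60; Okafor 26,063.3605 → $26,063.36; Petrov 39,095.0407 → $39,095.04.

Dube: $52,812.60 · Lindqvist: $68,900.00 · Okafor: $26,063.36 · Petrov: $39,095.04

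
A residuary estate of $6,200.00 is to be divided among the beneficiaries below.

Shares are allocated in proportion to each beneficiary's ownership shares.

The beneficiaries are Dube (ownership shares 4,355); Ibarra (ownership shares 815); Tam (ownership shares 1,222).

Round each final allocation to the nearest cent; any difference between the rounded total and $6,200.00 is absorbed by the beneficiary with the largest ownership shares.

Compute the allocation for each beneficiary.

Dube: $4,224.19; Ibarra: $790.52; Tam: $1,185.29

Total ownership shares = 4,355 + 815 + 1,222 = 6,392.
Proportional shares: Dube 4,224.1865; Ibarra 790.5194; Tam 1,185.2941.
At nearest cent: Dube $4,224.19; Ibarra $790.52; Tam $1,185.29. Sum = $6,200.00.
Sum already equals the total — no adjustment.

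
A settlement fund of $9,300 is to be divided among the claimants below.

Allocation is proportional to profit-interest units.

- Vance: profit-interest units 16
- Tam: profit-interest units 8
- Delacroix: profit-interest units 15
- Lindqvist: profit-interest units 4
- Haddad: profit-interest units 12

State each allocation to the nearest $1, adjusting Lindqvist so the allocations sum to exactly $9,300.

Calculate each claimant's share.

Profit-interest units total: 55.
Proportional shares: Vance 16/55 × $9,300 = 2,705.45; Tam 8/55 × $9,300 = 1,352.73; Delacroix 15/55 × $9,300 = 2,536.36; Lindqvist 4/55 × $9,300 = 676.36; Haddad 12/55 × $9,300 = 2,029.09.
After rounding ($1): Vance $2,705; Tam $1,353; Delacroix $2,536; Lindqvist $676; Haddad $2,029. Sum = $9,299.
Difference $9,300 − $9,299 = +$1 applied to Lindqvist: Lindqvist becomes $677.

Vance: $2,705 | Tam: $1,353 | Delacroix: $2,536 | Lindqvist: $677 | Haddad: $2,029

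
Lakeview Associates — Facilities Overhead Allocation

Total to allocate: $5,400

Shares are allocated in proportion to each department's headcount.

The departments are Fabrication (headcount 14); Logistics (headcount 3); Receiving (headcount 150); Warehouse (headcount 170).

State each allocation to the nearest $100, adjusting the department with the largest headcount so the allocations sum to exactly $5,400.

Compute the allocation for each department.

Sum of headcount: 337.
Pro-rata amounts: Fabrication 14/337 × $5,400 = 224.33; Logistics 3/337 × $5,400 = 48.07; Receiving 150/337 × $5,400 = 2,403.56; Warehouse 170/337 × $5,400 = 2,724.04.
Rounded to nearest $100: Fabrication $200; Logistics $0; Receiving $2,400; Warehouse $2,700. Sum = $5,300.
Difference $5,400 − $5,300 = +$100 applied to largest headcount (Warehouse): Warehouse becomes $2,800.

Fabrication: $200 · Logistics: $0 · Receiving: $2,400 · Warehouse: $2,800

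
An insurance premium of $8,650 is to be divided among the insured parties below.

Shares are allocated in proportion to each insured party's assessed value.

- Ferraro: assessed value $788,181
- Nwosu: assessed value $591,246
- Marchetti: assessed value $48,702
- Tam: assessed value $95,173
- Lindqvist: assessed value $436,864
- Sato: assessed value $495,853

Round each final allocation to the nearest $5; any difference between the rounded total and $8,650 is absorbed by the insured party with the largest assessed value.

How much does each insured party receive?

Combined assessed value = 2,456,019.
Unrounded shares: Ferraro 788,181/2,456,019 × $8,650 = 2,775.94; Nwosu 591,246/2,456,019 × $8,650 = 2,082.34; Marchetti 48,702/2,456,019 × $8,650 = 171.53; Tam 95,173/2,456,019 × $8,650 = 335.20; Lindqvist 436,864/2,456,019 × $8,650 = 1,538.62; Sato 495,853/2,456,019 × $8,650 = 1,746.37.
Rounded to nearest $5: Ferraro $2,775; Nwosu $2,080; Marchetti $170; Tam $335; Lindqvist $1,540; Sato $1,745. Sum = $8,645.
Difference $8,650 − $8,645 = +$5 applied to largest assessed value (Ferraro): Ferraro becomes $2,780.

Ferraro: $2,780; Nwosu: $2,080; Marchetti: $170; Tam: $335; Lindqvist: $1,540; Sato: $1,745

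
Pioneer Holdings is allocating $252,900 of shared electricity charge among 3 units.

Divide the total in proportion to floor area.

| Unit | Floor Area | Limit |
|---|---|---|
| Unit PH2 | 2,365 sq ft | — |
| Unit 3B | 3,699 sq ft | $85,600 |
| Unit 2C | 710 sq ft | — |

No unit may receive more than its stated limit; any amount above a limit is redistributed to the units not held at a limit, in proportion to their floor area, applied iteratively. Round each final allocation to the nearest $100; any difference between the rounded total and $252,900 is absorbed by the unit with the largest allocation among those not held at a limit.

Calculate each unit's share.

Unit PH2: $128,700; Unit 3B: $85,600; Unit 2C: $38,600

Sum of floor area: 6,774.
Proportional shares (ignoring caps): Unit PH2 88,294.73; Unit 3B 138,098.18; Unit 2C 26,507.09.
Cap binds for Unit 3B ($85,600); balance $167,300 reallocated over remaining floor area 3,075.
Shares after redistribution: Unit PH2 128,671.38 → $128,700; Unit 2C 38,628.62 → $38,600.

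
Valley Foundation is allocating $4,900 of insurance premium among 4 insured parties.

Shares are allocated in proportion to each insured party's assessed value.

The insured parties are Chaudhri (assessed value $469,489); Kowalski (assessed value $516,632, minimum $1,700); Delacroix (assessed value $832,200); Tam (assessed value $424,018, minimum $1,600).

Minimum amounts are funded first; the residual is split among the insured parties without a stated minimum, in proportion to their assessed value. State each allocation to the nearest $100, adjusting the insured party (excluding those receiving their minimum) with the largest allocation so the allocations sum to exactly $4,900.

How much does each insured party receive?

Chaudhri: $600 · Kowalski: $1,700 · Delacroix: $1,000 · Tam: $1,600

Fund the minimums — Kowalski $1,700; Tam $1,600. Residual $1,600.
Residual split over remaining assessed value 1,301,689: Chaudhri 577.08 → $600; Delacroix 1,022.92 → $1,000.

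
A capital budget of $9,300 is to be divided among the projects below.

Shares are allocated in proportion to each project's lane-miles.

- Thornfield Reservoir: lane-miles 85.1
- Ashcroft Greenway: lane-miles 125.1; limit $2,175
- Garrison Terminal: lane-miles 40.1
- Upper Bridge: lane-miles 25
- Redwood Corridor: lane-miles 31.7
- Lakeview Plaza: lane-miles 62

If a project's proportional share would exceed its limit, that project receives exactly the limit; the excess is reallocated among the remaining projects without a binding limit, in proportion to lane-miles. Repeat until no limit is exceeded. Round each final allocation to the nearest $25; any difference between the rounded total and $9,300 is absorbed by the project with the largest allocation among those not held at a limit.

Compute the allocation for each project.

Combined lane-miles = 369.
Proportional shares (ignoring caps): Thornfield Reservoir 2,144.80; Ashcroft Greenway 3,152.93; Garrison Terminal 1,010.65; Upper Bridge 630.08; Redwood Corridor 798.94; Lakeview Plaza 1,562.60.
Cap binds for Ashcroft Greenway ($2,175); balance $7,125 reallocated over remaining lane-miles 243.9.
Shares after redistribution: Thornfield Reservoir 2,486.01 → $2,475; Garrison Terminal 1,171.43 → $1,175; Upper Bridge 730.32 → $725; Redwood Corridor 926.05 → $925; Lakeview Plaza 1,811.19 → $1,800.
Rounding difference +$25 applied to Thornfield Reservoir → $2,500.

Thornfield Reservoir: $2,500 · Ashcroft Greenway: $2,175 · Garrison Terminal: $1,175 · Upper Bridge: $725 · Redwood Corridor: $925 · Lakeview Plaza: $1,800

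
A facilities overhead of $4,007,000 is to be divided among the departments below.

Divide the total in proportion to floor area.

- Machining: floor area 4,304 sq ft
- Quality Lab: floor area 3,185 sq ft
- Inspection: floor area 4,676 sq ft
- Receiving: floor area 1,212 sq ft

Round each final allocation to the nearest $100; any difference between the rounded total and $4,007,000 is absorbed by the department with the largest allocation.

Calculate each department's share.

Machining: $1,289,200 · Quality Lab: $954,000 · Inspection: $1,400,800 · Receiving: $363,000

Combined floor area = 13,377.
Unrounded shares: Machining 4,304/13,377 × $4,007,000 = 1,289,237.35; Quality Lab 3,185/13,377 × $4,007,000 = 954,047.62; Inspection 4,676/13,377 × $4,007,000 = 1,400,667.71; Receiving 1,212/13,377 × $4,007,000 = 363,047.32.
Rounded to nearest $100: Machining $1,289,200; Quality Lab $954,000; Inspection $1,400,700; Receiving $363,000. Sum = $4,006,900.
Difference $4,007,000 − $4,006,900 = +$100 applied to largest allocation (Inspection): Inspection becomes $1,400,800.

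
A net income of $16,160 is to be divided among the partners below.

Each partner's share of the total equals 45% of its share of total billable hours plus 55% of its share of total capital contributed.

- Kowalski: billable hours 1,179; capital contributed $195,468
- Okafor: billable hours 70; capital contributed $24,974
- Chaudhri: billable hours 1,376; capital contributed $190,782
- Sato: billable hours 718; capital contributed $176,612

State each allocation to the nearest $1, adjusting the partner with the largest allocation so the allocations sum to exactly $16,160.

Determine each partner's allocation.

Billable hours total 3,343; capital contributed total 587,836.
Combined weights (45% billable hours + 55% capital contributed): Kowalski 0.3416; Okafor 0.0328; Chaudhri 0.3637; Sato 0.2619.
Proportional shares: Kowalski 5,520.12; Okafor 529.87; Chaudhri 5,877.80; Sato 4,232.21.
After rounding ($1): Kowalski $5,520; Okafor $530; Chaudhri $5,878; Sato $4,232. Sum = $16,160.
No rounding difference to absorb.

Kowalski: $5,520 | Okafor: $530 | Chaudhri: $5,878 | Sato: $4,232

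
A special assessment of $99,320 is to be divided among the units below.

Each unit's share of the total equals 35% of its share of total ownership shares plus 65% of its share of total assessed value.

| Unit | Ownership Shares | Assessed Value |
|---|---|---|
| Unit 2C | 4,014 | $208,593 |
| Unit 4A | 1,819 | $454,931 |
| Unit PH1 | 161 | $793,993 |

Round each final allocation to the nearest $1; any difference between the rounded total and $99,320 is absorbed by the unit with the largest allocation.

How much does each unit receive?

Totals — ownership shares 5,994, assessed value 1,457,517.
Composite weights (35% ownership shares + 65% assessed value): Unit 2C 0.3274; Unit 4A 0.3091; Unit PH1 0.3635.
Proportional shares: Unit 2C 32,518.30; Unit 4A 30,699.55; Unit PH1 36,102.15.
After rounding ($1): Unit 2C $32,518; Unit 4A $30,700; Unit PH1 $36,102. Sum = $99,320.
Rounded total matches; no reconciliation needed.

Unit 2C: $32,518 · Unit 4A: $30,700 · Unit PH1: $36,102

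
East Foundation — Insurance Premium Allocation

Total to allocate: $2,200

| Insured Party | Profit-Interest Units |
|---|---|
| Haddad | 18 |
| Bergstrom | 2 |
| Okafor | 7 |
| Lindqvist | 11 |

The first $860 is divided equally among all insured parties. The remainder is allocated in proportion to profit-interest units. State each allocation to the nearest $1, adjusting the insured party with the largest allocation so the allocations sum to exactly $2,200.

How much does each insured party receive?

Equal tier: $860 ÷ 4 = $215 apiece.
Remainder $1,340 by profit-interest units (total 38): Haddad 634.74 → $635; Bergstrom 70.53 → $71; Okafor 246.84 → $247; Lindqvist 387.89 → $388.
Rounding difference −$1 on remainder applied to Haddad.
Totals: Haddad $215 + $634 = $849; Bergstrom $215 + $71 = $286; Okafor $215 + $247 = $462; Lindqvist $215 + $388 = $603.

Haddad: $849 · Bergstrom: $286 · Okafor: $462 · Lindqvist: $603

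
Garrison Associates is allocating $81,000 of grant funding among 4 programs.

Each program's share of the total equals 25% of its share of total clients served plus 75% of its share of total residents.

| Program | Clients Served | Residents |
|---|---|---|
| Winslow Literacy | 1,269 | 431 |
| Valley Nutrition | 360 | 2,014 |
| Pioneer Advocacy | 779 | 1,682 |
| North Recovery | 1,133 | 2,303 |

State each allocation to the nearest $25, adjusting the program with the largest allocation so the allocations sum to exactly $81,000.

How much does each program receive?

Winslow Literacy: $11,325 | Valley Nutrition: $21,075 | Pioneer Advocacy: $20,350 | North Recovery: $28,250

Clients served total 3,541; residents total 6,430.
Blended shares (25% clients served + 75% residents): Winslow Literacy 0.1399; Valley Nutrition 0.2603; Pioneer Advocacy 0.2512; North Recovery 0.3486.
Unrounded shares: Winslow Literacy 11,329.11; Valley Nutrition 21,086.81; Pioneer Advocacy 20,346.25; North Recovery 28,237.83.
Rounded to nearest $25: Winslow Literacy $11,325; Valley Nutrition $21,075; Pioneer Advocacy $20,350; North Recovery $28,250. Sum = $81,000.
Rounded total matches; no reconciliation needed.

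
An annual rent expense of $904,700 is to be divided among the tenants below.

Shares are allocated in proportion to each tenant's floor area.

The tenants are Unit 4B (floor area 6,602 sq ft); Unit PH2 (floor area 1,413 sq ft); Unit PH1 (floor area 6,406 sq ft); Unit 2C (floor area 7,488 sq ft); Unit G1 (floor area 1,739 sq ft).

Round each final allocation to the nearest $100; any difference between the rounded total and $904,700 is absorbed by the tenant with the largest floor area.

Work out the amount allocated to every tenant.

Unit 4B: $252,600 | Unit PH2: $54,100 | Unit PH1: $245,100 | Unit 2C: $286,400 | Unit G1: $66,500

Combined floor area = 23,648.
Raw shares: Unit 4B 6,602/23,648 × $904,700 = 252,572.29; Unit PH2 1,413/23,648 × $904,700 = 54,057.05; Unit PH1 6,406/23,648 × $904,700 = 245,073.93; Unit 2C 7,488/23,648 × $904,700 = 286,467.93; Unit G1 1,739/23,648 × $904,700 = 66,528.81.
After rounding ($100): Unit 4B $252,600; Unit PH2 $54,100; Unit PH1 $245,100; Unit 2C $286,500; Unit G1 $66,500. Sum = $904,800.
Difference $904,700 − $904,800 = −$100 applied to largest floor area (Unit 2C): Unit 2C becomes $286,400.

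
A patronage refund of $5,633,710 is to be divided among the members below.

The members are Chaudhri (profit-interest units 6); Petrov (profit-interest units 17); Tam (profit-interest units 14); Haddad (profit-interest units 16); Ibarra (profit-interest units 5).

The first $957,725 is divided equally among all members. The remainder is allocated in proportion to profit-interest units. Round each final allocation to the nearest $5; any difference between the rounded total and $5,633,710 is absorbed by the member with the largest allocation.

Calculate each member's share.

Chaudhri: $675,270 | Petrov: $1,562,095 | Tam: $1,320,230 | Haddad: $1,481,470 | Ibarra: $594,645

Equal tier: $957,725 ÷ 5 = $191,545 apiece.
Remainder $4,675,985 by profit-interest units (total 58): Chaudhri 483,722.59 → $483,725; Petrov 1,370,547.33 → $1,370,545; Tam 1,128,686.03 → $1,128,685; Haddad 1,289,926.90 → $1,289,925; Ibarra 403,102.16 → $403,100.
Rounding difference +$5 on remainder applied to Petrov.
Totals: Chaudhri $191,545 + $483,725 = $675,270; Petrov $191,545 + $1,370,550 = $1,562,095; Tam $191,545 + $1,128,685 = $1,320,230; Haddad $191,545 + $1,289,925 = $1,481,470; Ibarra $191,545 + $403,100 = $594,645.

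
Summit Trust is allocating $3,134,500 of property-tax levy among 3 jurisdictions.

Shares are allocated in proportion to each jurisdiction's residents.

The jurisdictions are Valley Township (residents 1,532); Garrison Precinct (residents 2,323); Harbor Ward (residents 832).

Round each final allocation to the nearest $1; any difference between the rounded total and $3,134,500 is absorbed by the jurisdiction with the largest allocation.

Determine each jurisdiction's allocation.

Residents total: 4,687.
Pro-rata amounts: Valley Township 1,532/4,687 × $3,134,500 = 1,024,547.47; Garrison Precinct 2,323/4,687 × $3,134,500 = 1,553,540.32; Harbor Ward 832/4,687 × $3,134,500 = 556,412.20.
Rounded to nearest $1: Valley Township $1,024,547; Garrison Precinct $1,553,540; Harbor Ward $556,412. Sum = $3,134,499.
Difference $3,134,500 − $3,134,499 = +$1 applied to largest allocation (Garrison Precinct): Garrison Precinct becomes $1,553,541.

Valley Township: $1,024,547; Garrison Precinct: $1,553,541; Harbor Ward: $556,412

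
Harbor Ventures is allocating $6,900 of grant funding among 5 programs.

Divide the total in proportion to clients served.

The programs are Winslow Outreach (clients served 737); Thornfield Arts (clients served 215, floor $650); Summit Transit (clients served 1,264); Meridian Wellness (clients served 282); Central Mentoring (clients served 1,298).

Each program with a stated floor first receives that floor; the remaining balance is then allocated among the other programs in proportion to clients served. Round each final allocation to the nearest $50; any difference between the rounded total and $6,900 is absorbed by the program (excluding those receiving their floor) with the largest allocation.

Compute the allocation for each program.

Winslow Outreach: $1,300; Thornfield Arts: $650; Summit Transit: $2,200; Meridian Wellness: $500; Central Mentoring: $2,250

Guaranteed amounts: Thornfield Arts $650. Remaining pool $6,250.
Remaining pool split over remaining clients served 3,581: Winslow Outreach 1,286.30 → $1,300; Summit Transit 2,206.09 → $2,200; Meridian Wellness 492.18 → $500; Central Mentoring 2,265.43 → $2,250.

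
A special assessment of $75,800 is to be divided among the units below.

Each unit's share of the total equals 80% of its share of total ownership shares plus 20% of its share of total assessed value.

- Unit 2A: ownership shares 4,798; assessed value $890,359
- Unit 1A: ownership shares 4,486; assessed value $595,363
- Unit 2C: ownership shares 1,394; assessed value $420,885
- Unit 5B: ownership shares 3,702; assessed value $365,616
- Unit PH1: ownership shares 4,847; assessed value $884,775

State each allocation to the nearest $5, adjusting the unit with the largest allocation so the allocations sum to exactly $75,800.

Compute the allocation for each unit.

Unit 2A: $19,410; Unit 1A: $17,005; Unit 2C: $6,420; Unit 5B: $13,430; Unit PH1: $19,535

Totals — ownership shares 19,227, assessed value 3,156,998.
Combined weights (80% ownership shares + 20% assessed value): Unit 2A 0.2560; Unit 1A 0.2244; Unit 2C 0.0847; Unit 5B 0.1772; Unit PH1 0.2577.
Unrounded shares: Unit 2A 19,407.93; Unit 1A 17,007.34; Unit 2C 6,417.64; Unit 5B 13,431.43; Unit PH1 19,535.66.
Rounded to nearest $5: Unit 2A $19,410; Unit 1A $17,005; Unit 2C $6,420; Unit 5B $13,430; Unit PH1 $19,535. Sum = $75,800.
No rounding difference to absorb.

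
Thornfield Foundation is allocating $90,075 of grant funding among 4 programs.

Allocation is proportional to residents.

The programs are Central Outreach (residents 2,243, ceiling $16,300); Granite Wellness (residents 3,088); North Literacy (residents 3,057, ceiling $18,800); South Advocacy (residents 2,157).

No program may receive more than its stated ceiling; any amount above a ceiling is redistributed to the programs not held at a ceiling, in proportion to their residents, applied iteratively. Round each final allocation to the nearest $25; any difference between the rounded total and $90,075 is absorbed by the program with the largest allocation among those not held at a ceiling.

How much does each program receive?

Residents total: 10,545.
Unconstrained shares: Central Outreach 19,159.62; Granite Wellness 26,377.58; North Literacy 26,112.78; South Advocacy 18,425.01.
Held at cap: Central Outreach ($16,300), North Literacy ($18,800); balance $54,975 reallocated over remaining residents 5,245.
Shares after redistribution: Granite Wellness 32,366.60 → $32,375; South Advocacy 22,608.40 → $22,600.

Central Outreach: $16,300; Granite Wellness: $32,375; North Literacy: $18,800; South Advocacy: $22,600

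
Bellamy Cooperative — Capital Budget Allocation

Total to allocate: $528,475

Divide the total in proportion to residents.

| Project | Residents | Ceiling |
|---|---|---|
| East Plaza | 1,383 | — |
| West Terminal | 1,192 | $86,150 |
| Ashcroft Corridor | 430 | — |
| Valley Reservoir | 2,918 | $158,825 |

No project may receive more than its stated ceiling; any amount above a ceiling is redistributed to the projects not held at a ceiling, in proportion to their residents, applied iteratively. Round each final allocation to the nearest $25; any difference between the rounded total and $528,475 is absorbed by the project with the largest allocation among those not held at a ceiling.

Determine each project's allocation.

Residents total: 5,923.
Unconstrained shares: East Plaza 123,397.08; West Terminal 106,355.26; Ashcroft Corridor 38,366.41; Valley Reservoir 260,356.25.
Capped: West Terminal ($86,150), Valley Reservoir ($158,825); balance $283,500 reallocated over remaining residents 1,813.
Remaining shares: East Plaza 216,260.62 → $216,250; Ashcroft Corridor 67,239.38 → $67,250.

East Plaza: $216,250 | West Terminal: $86,150 | Ashcroft Corridor: $67,250 | Valley Reservoir: $158,825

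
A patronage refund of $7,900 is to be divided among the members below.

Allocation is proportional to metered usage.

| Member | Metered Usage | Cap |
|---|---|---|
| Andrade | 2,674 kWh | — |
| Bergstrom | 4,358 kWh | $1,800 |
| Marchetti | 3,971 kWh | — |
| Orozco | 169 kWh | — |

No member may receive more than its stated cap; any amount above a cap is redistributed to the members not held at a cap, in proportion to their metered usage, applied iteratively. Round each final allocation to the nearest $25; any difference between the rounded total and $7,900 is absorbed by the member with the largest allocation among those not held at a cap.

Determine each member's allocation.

Sum of metered usage: 11,172.
Proportional shares (ignoring caps): Andrade 1,890.85; Bergstrom 3,081.65; Marchetti 2,807.99; Orozco 119.50.
Capped: Bergstrom ($1,800); remaining pool $6,100 reallocated over remaining metered usage 6,814.
Shares after redistribution: Andrade 2,393.81 → $2,400; Marchetti 3,554.90 → $3,550; Orozco 151.29 → $150.

Andrade: $2,400 · Bergstrom: $1,800 · Marchetti: $3,550 · Orozco: $150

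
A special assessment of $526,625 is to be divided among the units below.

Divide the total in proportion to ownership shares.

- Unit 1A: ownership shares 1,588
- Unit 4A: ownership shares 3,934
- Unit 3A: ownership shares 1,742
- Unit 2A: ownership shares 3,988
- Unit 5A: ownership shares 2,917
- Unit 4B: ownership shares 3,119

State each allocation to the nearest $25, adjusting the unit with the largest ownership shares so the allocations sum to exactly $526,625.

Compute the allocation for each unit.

Unit 1A: $48,375 · Unit 4A: $119,825 · Unit 3A: $53,075 · Unit 2A: $121,500 · Unit 5A: $88,850 · Unit 4B: $95,000

Ownership shares total: 17,288.
Unrounded shares: Unit 1A 1,588/17,288 × $526,625 = 48,373.47; Unit 4A 3,934/17,288 × $526,625 = 119,837.04; Unit 3A 1,742/17,288 × $526,625 = 53,064.60; Unit 2A 3,988/17,288 × $526,625 = 121,481.98; Unit 5A 2,917/17,288 × $526,625 = 88,857.31; Unit 4B 3,119/17,288 × $526,625 = 95,010.61.
At nearest $25: Unit 1A $48,375; Unit 4A $119,825; Unit 3A $53,075; Unit 2A $121,475; Unit 5A $88,850; Unit 4B $95,000. Sum = $526,600.
Difference $526,625 − $526,600 = +$25 applied to largest ownership shares (Unit 2A): Unit 2A becomes $121,500.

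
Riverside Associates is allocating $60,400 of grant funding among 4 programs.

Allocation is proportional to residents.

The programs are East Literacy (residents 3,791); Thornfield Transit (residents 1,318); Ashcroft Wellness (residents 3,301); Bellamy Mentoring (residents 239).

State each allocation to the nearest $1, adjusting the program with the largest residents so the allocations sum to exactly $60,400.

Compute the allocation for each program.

East Literacy: $26,475; Thornfield Transit: $9,204; Ashcroft Wellness: $23,052; Bellamy Mentoring: $1,669

Sum of residents: 8,649.
Proportional shares: East Literacy 3,791/8,649 × $60,400 = 26,474.32; Thornfield Transit 1,318/8,649 × $60,400 = 9,204.21; Ashcroft Wellness 3,301/8,649 × $60,400 = 23,052.42; Bellamy Mentoring 239/8,649 × $60,400 = 1,669.05.
Rounded to nearest $1: East Literacy $26,474; Thornfield Transit $9,204; Ashcroft Wellness $23,052; Bellamy Mentoring $1,669. Sum = $60,399.
Difference $60,400 − $60,399 = +$1 applied to largest residents (East Literacy): East Literacy becomes $26,475.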